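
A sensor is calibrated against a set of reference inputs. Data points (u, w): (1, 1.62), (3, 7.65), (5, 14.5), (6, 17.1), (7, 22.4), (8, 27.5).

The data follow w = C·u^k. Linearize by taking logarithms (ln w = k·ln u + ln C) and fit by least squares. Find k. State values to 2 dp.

Linearized form: ln w = k·ln u + ln C. From the 6 transformed points,
Σln u = 8.5252, Σ(ln u)² = 15.1183, Σln w = 14.4536, Σln u·ln w = 24.5678.
Equations: 15.1183·k + 8.5252·ln C = 24.5678;  8.5252·k + 6·ln C = 14.4536.
Δ = 15.1183·6 − (8.5252)² = 18.0313; k = (24.5678·6 − 8.5252·14.4536)/18.0313 = 1.34141, ln C = (15.1183·14.4536 − 8.5252·24.5678)/18.0313 = 0.50298.

k = 1.34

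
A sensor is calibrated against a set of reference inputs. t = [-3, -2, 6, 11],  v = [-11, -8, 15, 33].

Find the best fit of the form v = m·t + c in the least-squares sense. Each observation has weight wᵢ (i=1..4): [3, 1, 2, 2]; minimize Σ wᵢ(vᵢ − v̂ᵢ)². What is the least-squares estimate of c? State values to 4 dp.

Normal-equation sums: Σwᵢ·t·t = 345, Σwᵢ·t = 23, Σwᵢ·1 = 8.
Moment sums: Σwᵢ·t·v = 1021, Σwᵢ·v = 55.
MᵀWM·[m, c]ᵀ = MᵀWv becomes [[345, 23]; [23, 8]]·[m, c]ᵀ = [1021, 55]ᵀ.
Δ = 345·8 − 23² = 2231.
m = (1021·8 − 23·55)/2231 = 6903/2231; c = (345·55 − 23·1021)/2231 = -196/97.

c = -2.0206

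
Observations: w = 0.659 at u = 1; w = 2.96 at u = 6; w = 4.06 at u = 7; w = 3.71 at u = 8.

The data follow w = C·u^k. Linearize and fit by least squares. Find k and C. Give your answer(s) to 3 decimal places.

With ln wᵢ as the transformed response and ln uᵢ as the regressor:
Σln u = 5.8171, Σ(ln u)² = 11.3210, Σln w = 3.3804, Σln u·ln w = 7.3972.
Normal system: [[11.3210, 5.8171]; [5.8171, 4]]·[k, ln C]ᵀ = [7.3972, 3.3804]ᵀ.
Δ = 11.3210·4 − (5.8171)² = 11.4454; k = (7.3972·4 − 5.8171·3.3804)/11.4454 = 0.86714, ln C = (11.3210·3.3804 − 5.8171·7.3972)/11.4454 = -0.41597, so C = exp(-0.41597) = 0.65970.

k = 0.867, C = 0.660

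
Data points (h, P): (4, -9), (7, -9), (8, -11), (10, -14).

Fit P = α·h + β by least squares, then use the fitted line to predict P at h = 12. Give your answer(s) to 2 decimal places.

Compute the Gram sums: Σh·h = 229, Σh = 29, Σ1 = 4.
Right-hand side: Σh·P = -327, ΣP = -43.
XᵀX·[α, β]ᵀ = XᵀP becomes [[229, 29]; [29, 4]]·[α, β]ᵀ = [-327, -43]ᵀ.
Determinant 229·4 − 29² = 75.
α = ((-327)·4 − 29·(-43))/75 = -61/75; β = (229·(-43) − 29·(-327))/75 = -364/75.
At h = 12: P̂ = (-61/75)·(12) + (-364/75)·(1) = -1096/75.

P̂ = -14.61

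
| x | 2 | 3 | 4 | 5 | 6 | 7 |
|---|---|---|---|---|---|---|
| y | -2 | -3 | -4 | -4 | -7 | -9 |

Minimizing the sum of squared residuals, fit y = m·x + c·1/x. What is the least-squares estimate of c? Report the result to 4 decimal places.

c = 1.5629

Compute the Gram sums: Σx·x = 139, Σx·1/x = 6, Σ1/x·1/x = 90281/176400.
Right-hand side: Σx·y = -154, Σ1/x·y = -1313/210.
Determinant 139·(90281/176400) − 6² = 6198659/176400.
m = ((-154)·(90281/176400) − 6·(-1313/210))/(6198659/176400) = -7285754/6198659; c = (139·(-1313/210) − 6·(-154))/(6198659/176400) = 9687720/6198659.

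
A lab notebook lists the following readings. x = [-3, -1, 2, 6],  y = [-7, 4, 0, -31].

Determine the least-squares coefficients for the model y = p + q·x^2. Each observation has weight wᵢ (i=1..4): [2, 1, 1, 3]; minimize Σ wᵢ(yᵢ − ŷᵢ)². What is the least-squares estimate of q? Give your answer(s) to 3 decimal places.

Setting ∂/∂p … = 0 gives: 7·p + 131·q = -103;  131·p + 4067·q = -3470.
(Σwᵢ·1 = 7, Σwᵢ·x^2 = 131, Σwᵢ·x^2·x^2 = 4067, Σwᵢ·y = -103, Σwᵢ·x^2·y = -3470.)
Δ = 7·4067 − 131² = 11308.
p = ((-103)·4067 − 131·(-3470))/11308 = 35669/11308; q = (7·(-3470) − 131·(-103))/11308 = -10797/11308.

q = -0.955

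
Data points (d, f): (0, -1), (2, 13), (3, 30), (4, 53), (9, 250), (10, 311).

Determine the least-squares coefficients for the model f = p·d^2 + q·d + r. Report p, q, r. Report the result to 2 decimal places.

p = 2.97, q = 1.38, r = -0.99

Forming MᵀM = [[16914, 1828, 210]; [1828, 210, 28]; [210, 28, 6]] and Mᵀf = [52520, 5688, 656]ᵀ gives MᵀM·[p, q, r]ᵀ = Mᵀf.
Inverting the 3×3 Gram matrix, [p, q, r]ᵀ = [2942/991, 1364/991, -986/991]ᵀ.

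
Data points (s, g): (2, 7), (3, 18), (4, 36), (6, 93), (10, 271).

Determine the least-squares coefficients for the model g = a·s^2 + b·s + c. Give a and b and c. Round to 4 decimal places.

a = 2.9293, b = -2.0087, c = -1.6228

The normal system XᵀX·[a, b, c]ᵀ = Xᵀg is [[11649, 1315, 165]; [1315, 165, 25]; [165, 25, 5]]·[a, b, c]ᵀ = [31214, 3480, 425]ᵀ.
Row-reducing yields a = 2361/806, b = -1619/806, c = -654/403.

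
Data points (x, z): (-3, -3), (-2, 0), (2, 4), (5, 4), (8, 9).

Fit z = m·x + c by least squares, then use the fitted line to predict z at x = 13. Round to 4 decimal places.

ẑ = 13.1605

Forming AᵀA = [[106, 10]; [10, 5]] and Aᵀz = [109, 14]ᵀ gives AᵀA·[m, c]ᵀ = Aᵀz.
Δ = 106·5 − 10² = 430.
m = (109·5 − 10·14)/430 = 81/86; c = (106·14 − 10·109)/430 = 197/215.
At x = 13: ẑ = (81/86)·(13) + (197/215)·(1) = 5659/430.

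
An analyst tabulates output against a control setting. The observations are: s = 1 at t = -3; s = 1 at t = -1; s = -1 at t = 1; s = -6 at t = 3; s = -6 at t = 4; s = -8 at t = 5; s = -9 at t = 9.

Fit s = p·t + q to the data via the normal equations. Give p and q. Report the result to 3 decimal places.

p = -1.003, q = -1.421

Forming MᵀM = [[142, 18]; [18, 7]] and Mᵀs = [-168, -28]ᵀ gives MᵀM·[p, q]ᵀ = Mᵀs.
Δ = 142·7 − 18² = 670.
p = ((-168)·7 − 18·(-28))/670 = -336/335; q = (142·(-28) − 18·(-168))/670 = -476/335.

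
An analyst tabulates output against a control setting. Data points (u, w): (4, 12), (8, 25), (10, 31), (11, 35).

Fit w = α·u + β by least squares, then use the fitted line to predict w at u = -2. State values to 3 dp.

ŵ = -7.496

Compute the Gram sums: Σu·u = 301, Σu = 33, Σ1 = 4.
And Σu·w = 943, Σw = 103.
Eliminating β: 4·(row 1) − 33·(row 2) gives 115·α = 4·943 − 33·103 = 373, so α = 373/115.
Then β = (103 − 33·(373/115))/4 = -116/115.
At u = -2: ŵ = (373/115)·(-2) + (-116/115)·(1) = -862/115.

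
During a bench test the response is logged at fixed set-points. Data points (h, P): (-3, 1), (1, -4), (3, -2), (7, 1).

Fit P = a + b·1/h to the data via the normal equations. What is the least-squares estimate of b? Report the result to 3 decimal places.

Compute the Gram sums: Σ1 = 4, Σ1/h = 8/7, Σ1/h·1/h = 548/441.
And ΣP = -4, Σ1/h·P = -34/7.
So MᵀM·[a, b]ᵀ = MᵀP: [[4, 8/7]; [8/7, 548/441]]·[a, b]ᵀ = [-4, -34/7]ᵀ.
Δ = 4·(548/441) − (8/7)² = 1616/441.
a = ((-4)·(548/441) − (8/7)·(-34/7))/(1616/441) = 16/101; b = (4·(-34/7) − (8/7)·(-4))/(1616/441) = -819/202.

b = -4.054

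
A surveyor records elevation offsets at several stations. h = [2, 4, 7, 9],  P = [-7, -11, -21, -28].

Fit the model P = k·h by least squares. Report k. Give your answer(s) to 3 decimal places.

Forming MᵀM = [[150]] and MᵀP = [-457]ᵀ gives MᵀM·[k]ᵀ = MᵀP.
Hence k = -457 / 150 ≈ -3.04667.

k = -3.047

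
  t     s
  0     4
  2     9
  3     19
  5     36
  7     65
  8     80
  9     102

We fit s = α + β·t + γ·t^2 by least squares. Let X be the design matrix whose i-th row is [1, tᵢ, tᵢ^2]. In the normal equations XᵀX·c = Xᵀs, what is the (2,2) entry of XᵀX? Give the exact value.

Row 2 ↔ basis t, column 2 ↔ basis t, so (XᵀX)_{2,2} = Σᵢ (t)·(t) = (0)·(0) + (2)·(2) + (3)·(3) + (5)·(5) + (7)·(7) + (8)·(8) + (9)·(9) = 232.

232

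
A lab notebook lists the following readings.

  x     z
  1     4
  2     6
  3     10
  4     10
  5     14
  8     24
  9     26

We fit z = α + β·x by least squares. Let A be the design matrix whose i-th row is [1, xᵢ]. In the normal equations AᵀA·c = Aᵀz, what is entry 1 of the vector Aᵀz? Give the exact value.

Entry 1 ↔ basis 1, so (Aᵀz)_{1} = Σᵢ zᵢ = (1)·(4) + (1)·(6) + (1)·(10) + (1)·(10) + (1)·(14) + (1)·(24) + (1)·(26) = 94.

94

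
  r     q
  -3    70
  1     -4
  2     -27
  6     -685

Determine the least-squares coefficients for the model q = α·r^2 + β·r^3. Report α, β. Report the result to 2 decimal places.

α = -1.14, β = -2.98

The normal equations are: 1394·α + 7566·β = -24142;  7566·α + 47450·β = -150070.
Determinant 1394·47450 − 7566² = 8900944.
α = ((-24142)·47450 − 7566·(-150070))/8900944 = -97195/85586; β = (1394·(-150070) − 7566·(-24142))/8900944 = -3317401/1112618.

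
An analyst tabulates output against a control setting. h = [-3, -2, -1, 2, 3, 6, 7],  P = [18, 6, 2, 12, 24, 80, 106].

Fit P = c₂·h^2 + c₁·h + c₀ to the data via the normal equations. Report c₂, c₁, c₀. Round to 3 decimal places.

c₂ = 1.978, c₁ = 1.102, c₀ = 1.885

The normal system AᵀA·[c₂, c₁, c₀]ᵀ = AᵀP is [[3892, 558, 112]; [558, 112, 12]; [112, 12, 7]]·[c₂, c₁, c₀]ᵀ = [8526, 1250, 248]ᵀ.
Row-reducing yields c₂ = 200959/101577, c₁ = 5331/4837, c₀ = 191468/101577.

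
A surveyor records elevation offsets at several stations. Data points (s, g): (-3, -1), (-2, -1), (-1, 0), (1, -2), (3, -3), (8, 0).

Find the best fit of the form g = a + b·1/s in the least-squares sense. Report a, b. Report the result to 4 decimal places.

From the data, Σ1 = 6, Σ1/s = -3/8, Σ1/s·1/s = 1433/576.
Right-hand side: Σg = -7, Σ1/s·g = -13/6.
AᵀA·[a, b]ᵀ = Aᵀg becomes [[6, -3/8]; [-3/8, 1433/576]]·[a, b]ᵀ = [-7, -13/6]ᵀ.
Eliminating b: (1433/576)·(row 1) − (-3/8)·(row 2) gives (2839/192)·a = (1433/576)·(-7) − (-3/8)·(-13/6) = -10499/576, so a = -10499/8517.
Then b = ((-13/6) − (-3/8)·(-10499/8517))/(1433/576) = -3000/2839.

a = -1.2327, b = -1.0567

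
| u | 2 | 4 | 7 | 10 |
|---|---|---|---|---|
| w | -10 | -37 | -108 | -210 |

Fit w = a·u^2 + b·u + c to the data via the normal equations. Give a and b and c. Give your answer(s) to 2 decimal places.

Normal-equation sums: Σu^2·u^2 = 12673, Σu^2·u = 1415, Σu^2 = 169, Σu·u = 169, Σu = 23, Σ1 = 4.
And Σu^2·w = -26924, Σu·w = -3024, Σw = -365.
So MᵀM·[a, b, c]ᵀ = Mᵀw: [[12673, 1415, 169]; [1415, 169, 23]; [169, 23, 4]]·[a, b, c]ᵀ = [-26924, -3024, -365]ᵀ.
Solving the 3×3 system (Gaussian elimination) gives a = -467/254, b = -2287/762, c = 1405/381.

a = -1.84, b = -3.00, c = 3.69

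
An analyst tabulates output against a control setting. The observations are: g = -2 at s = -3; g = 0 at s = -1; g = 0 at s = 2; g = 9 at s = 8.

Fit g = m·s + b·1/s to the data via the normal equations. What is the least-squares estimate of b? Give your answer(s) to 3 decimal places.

b = -1.885

With design matrix M, MᵀM = [[78, 4]; [4, 793/576]] and Mᵀg = [78, 43/24]ᵀ.
Eliminating b: (793/576)·(row 1) − 4·(row 2) gives (8773/96)·m = (793/576)·78 − 4·(43/24) = 3207/32, so m = 9621/8773.
Then b = ((43/24) − 4·(9621/8773))/(793/576) = -16536/8773.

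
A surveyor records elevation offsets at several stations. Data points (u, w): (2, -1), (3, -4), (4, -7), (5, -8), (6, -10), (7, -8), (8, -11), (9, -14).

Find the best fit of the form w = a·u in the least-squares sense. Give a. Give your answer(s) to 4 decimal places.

a = -1.4507

Forming AᵀA = [[284]] and Aᵀw = [-412]ᵀ gives AᵀA·[a]ᵀ = Aᵀw.
a = (-412)/284 = -1.4507.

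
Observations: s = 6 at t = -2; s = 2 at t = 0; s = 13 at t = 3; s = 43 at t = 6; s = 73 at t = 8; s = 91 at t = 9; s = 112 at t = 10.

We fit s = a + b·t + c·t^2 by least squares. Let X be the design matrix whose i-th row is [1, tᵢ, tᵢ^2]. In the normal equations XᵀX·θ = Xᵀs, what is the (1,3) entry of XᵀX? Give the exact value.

Row 1 ↔ basis 1, column 3 ↔ basis t^2, so (XᵀX)_{1,3} = Σᵢ t^2 = (1)·(4) + (1)·(0) + (1)·(9) + (1)·(36) + (1)·(64) + (1)·(81) + (1)·(100) = 294.

294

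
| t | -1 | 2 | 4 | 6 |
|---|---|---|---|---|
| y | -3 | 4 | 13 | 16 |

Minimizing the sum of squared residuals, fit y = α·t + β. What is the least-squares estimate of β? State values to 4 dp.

β = -0.3645

XᵀX·[α, β]ᵀ = Xᵀy reads: 57·α + 11·β = 159;  11·α + 4·β = 30.
(Σt·t = 57, Σt = 11, Σ1 = 4, Σt·y = 159, Σy = 30.)
det = 57·4 − 11² = 107.
α = (159·4 − 11·30)/107 = 306/107; β = (57·30 − 11·159)/107 = -39/107.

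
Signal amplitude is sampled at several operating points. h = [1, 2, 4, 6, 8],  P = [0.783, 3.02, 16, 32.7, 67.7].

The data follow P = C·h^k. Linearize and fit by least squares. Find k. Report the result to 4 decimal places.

Linearized form: ln P = k·ln h + ln C. From the 5 transformed points,
Σln h = 5.9506, Σ(ln h)² = 9.9367, Σln P = 11.3357, Σln h·ln P = 19.6233.
Equations: 9.9367·k + 5.9506·ln C = 19.6233;  5.9506·k + 5·ln C = 11.3357.
Slope k = (n·Σln h·ln P − Σln h·Σln P)/(n·Σ(ln h)² − (Σln h)²) = (5·19.6233 − 5.9506·11.3357)/14.2736 = 2.14816; ln C = (Σln P − k·Σln h)/n = -0.28944.

k = 2.1482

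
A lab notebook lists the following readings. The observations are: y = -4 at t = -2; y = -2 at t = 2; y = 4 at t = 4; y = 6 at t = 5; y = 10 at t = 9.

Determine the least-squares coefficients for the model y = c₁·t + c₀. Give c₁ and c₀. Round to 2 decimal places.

Compute the Gram sums: Σt·t = 130, Σt = 18, Σ1 = 5.
For Xᵀy: Σt·y = 140, Σy = 14.
Normal equations: [[130, 18]; [18, 5]]·[c₁, c₀]ᵀ = [140, 14]ᵀ.
Δ = 130·5 − 18² = 326.
c₁ = (140·5 − 18·14)/326 = 224/163; c₀ = (130·14 − 18·140)/326 = -350/163.

c₁ = 1.37, c₀ = -2.15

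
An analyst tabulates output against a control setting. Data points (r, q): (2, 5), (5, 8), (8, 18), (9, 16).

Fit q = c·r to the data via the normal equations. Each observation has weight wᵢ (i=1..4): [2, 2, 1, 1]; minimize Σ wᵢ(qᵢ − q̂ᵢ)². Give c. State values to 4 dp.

c = 1.9113

The normal equations are: 203·c = 388.
(Σwᵢ·r·r = 203, Σwᵢ·r·q = 388.)
c = 388/203 = 1.91133.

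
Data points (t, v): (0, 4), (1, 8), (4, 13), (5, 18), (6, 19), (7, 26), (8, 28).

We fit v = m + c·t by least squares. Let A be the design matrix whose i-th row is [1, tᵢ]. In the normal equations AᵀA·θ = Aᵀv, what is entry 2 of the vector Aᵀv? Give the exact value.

670

Entry 2 ↔ basis t, so (Aᵀv)_{2} = Σᵢ (t)·vᵢ = (0)·(4) + (1)·(8) + (4)·(13) + (5)·(18) + (6)·(19) + (7)·(26) + (8)·(28) = 670.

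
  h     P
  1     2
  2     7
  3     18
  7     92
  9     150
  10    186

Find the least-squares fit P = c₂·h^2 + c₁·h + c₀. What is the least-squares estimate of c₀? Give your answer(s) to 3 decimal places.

c₀ = -0.609

Sums needed: Σh^2·h^2 = 19060, Σh^2·h = 2108, Σh^2 = 244, Σh·h = 244, Σh = 32, Σ1 = 6.
Right-hand side: Σh^2·P = 35450, Σh·P = 3924, ΣP = 455.
Normal equations: [[19060, 2108, 244]; [2108, 244, 32]; [244, 32, 6]]·[c₂, c₁, c₀]ᵀ = [35450, 3924, 455]ᵀ.
Row-reducing yields c₂ = 119/66, c₁ = 193/330, c₀ = -67/110.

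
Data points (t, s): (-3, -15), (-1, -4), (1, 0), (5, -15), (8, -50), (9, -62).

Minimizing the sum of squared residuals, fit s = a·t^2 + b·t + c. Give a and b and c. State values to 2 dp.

a = -0.98, b = 1.87, c = -0.81

Compute the Gram sums: Σt^2·t^2 = 11365, Σt^2·t = 1339, Σt^2 = 181, Σt·t = 181, Σt = 19, Σ1 = 6.
Moment sums: Σt^2·s = -8736, Σt·s = -984, Σs = -146.
Normal equations: [[11365, 1339, 181]; [1339, 181, 19]; [181, 19, 6]]·[a, b, c]ᵀ = [-8736, -984, -146]ᵀ.
Inverting the 3×3 Gram matrix, [a, b, c]ᵀ = [-1239/1270, 11849/6350, -2578/3175]ᵀ.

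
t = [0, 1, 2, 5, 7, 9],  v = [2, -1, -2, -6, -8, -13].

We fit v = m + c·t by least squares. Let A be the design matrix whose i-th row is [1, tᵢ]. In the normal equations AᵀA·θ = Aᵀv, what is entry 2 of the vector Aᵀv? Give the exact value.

Entry 2 ↔ basis t, so (Aᵀv)_{2} = Σᵢ (t)·vᵢ = (0)·(2) + (1)·(-1) + (2)·(-2) + (5)·(-6) + (7)·(-8) + (9)·(-13) = -208.

-208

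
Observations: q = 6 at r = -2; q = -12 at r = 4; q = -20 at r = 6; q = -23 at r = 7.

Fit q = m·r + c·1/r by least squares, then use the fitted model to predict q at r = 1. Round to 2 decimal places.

Compute the Gram sums: Σr·r = 105, Σr·1/r = 4, Σ1/r·1/r = 2545/7056.
Right-hand side: Σr·q = -341, Σ1/r·q = -265/21.
Normal equations: [[105, 4]; [4, 2545/7056]]·[m, c]ᵀ = [-341, -265/21]ᵀ.
Eliminating c: (2545/7056)·(row 1) − 4·(row 2) gives (7349/336)·m = (2545/7056)·(-341) − 4·(-265/21) = -511685/7056, so m = -511685/154329.
Then c = ((-265/21) − 4·(-511685/154329))/(2545/7056) = 13104/7349.
At r = 1: q̂ = (-511685/154329)·(1) + (13104/7349)·(1) = -236501/154329.

q̂ = -1.53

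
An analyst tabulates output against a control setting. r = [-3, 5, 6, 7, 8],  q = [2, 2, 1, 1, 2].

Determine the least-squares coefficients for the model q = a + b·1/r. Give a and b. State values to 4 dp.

With design matrix M, MᵀM = [[5, 253/840]; [253/840, 151649/705600]] and Mᵀq = [8, 41/140]ᵀ.
Eliminating b: (151649/705600)·(row 1) − (253/840)·(row 2) gives (57853/58800)·a = (151649/705600)·8 − (253/840)·(41/140) = 82211/50400, so a = 575477/347118.
Then b = ((41/140) − (253/840)·(575477/347118))/(151649/705600) = -55580/57853.

a = 1.6579, b = -0.9607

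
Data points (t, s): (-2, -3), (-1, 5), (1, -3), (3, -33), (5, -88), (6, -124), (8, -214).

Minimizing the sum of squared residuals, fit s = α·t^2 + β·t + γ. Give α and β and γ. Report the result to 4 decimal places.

Normal-equation sums: Σt^2·t^2 = 6116, Σt^2·t = 872, Σt^2 = 140, Σt·t = 140, Σt = 20, Σ1 = 7.
And Σt^2·s = -20667, Σt·s = -2997, Σs = -460.
Solving the 3×3 system (Gaussian elimination) gives α = -90931/30316, β = -97683/30316, γ = 26380/7579.

α = -2.9994, β = -3.2222, γ = 3.4807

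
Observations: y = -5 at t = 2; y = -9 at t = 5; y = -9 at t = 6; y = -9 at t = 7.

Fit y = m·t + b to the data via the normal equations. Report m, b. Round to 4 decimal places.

Compute the Gram sums: Σt·t = 114, Σt = 20, Σ1 = 4.
And Σt·y = -172, Σy = -32.
XᵀX·[m, b]ᵀ = Xᵀy becomes [[114, 20]; [20, 4]]·[m, b]ᵀ = [-172, -32]ᵀ.
Δ = 114·4 − 20² = 56.
m = ((-172)·4 − 20·(-32))/56 = -6/7; b = (114·(-32) − 20·(-172))/56 = -26/7.

m = -0.8571, b = -3.7143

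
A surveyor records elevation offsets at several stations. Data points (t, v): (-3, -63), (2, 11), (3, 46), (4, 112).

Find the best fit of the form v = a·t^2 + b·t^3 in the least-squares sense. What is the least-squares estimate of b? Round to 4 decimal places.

From the data, Σt^2·t^2 = 434, Σt^2·t^3 = 1056, Σt^3·t^3 = 5618.
Right-hand side: Σt^2·v = 1683, Σt^3·v = 10199.
XᵀX·[a, b]ᵀ = Xᵀv becomes [[434, 1056]; [1056, 5618]]·[a, b]ᵀ = [1683, 10199]ᵀ.
Eliminating b: 5618·(row 1) − 1056·(row 2) gives 1323076·a = 5618·1683 − 1056·10199 = -1315050, so a = -657525/661538.
Then b = (10199 − 1056·(-657525/661538))/5618 = 1324559/661538.

b = 2.0022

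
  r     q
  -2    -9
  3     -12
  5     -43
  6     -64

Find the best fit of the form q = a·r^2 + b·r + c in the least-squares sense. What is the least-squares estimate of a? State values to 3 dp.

Entries of XᵀX: Σr^2·r^2 = 2018, Σr^2·r = 360, Σr^2 = 74, Σr·r = 74, Σr = 12, Σ1 = 4.
Moment sums: Σr^2·q = -3523, Σr·q = -617, Σq = -128.
So XᵀX·[a, b, c]ᵀ = Xᵀq: [[2018, 360, 74]; [360, 74, 12]; [74, 12, 4]]·[a, b, c]ᵀ = [-3523, -617, -128]ᵀ.
Inverting the 3×3 Gram matrix, [a, b, c]ᵀ = [-5868/2809, 8173/5618, 12821/5618]ᵀ.

a = -2.089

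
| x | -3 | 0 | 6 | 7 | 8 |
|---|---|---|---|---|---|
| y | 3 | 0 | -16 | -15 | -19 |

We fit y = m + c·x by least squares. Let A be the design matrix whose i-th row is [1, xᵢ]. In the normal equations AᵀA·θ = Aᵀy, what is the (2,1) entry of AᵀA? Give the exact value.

18

Row 2 ↔ basis x, column 1 ↔ basis 1, so (AᵀA)_{2,1} = Σᵢ x = (-3)·(1) + (0)·(1) + (6)·(1) + (7)·(1) + (8)·(1) = 18.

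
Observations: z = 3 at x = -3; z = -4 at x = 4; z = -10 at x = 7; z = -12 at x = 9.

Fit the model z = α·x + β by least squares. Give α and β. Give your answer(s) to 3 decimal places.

From the data, Σx·x = 155, Σx = 17, Σ1 = 4.
And Σx·z = -203, Σz = -23.
Normal equations: [[155, 17]; [17, 4]]·[α, β]ᵀ = [-203, -23]ᵀ.
Determinant 155·4 − 17² = 331.
α = ((-203)·4 − 17·(-23))/331 = -421/331; β = (155·(-23) − 17·(-203))/331 = -114/331.

α = -1.272, β = -0.344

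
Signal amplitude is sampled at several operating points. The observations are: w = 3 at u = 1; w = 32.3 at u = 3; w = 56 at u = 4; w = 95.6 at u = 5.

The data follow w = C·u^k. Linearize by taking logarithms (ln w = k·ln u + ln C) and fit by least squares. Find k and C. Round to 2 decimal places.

Let Y = ln w. Fitting Y = k·ln u + ln C by least squares:
Σln u = 4.0943, Σ(ln u)² = 5.7191, Σln w = 13.1592, Σln u·ln w = 16.7374.
Normal system: [[5.7191, 4.0943]; [4.0943, 4]]·[k, ln C]ᵀ = [16.7374, 13.1592]ᵀ.
Δ = 5.7191·4 − (4.0943)² = 6.1125; k = (16.7374·4 − 4.0943·13.1592)/6.1125 = 2.13843, ln C = (5.7191·13.1592 − 4.0943·16.7374)/6.1125 = 1.10094, so C = exp(1.10094) = 3.00698.

k = 2.14, C = 3.01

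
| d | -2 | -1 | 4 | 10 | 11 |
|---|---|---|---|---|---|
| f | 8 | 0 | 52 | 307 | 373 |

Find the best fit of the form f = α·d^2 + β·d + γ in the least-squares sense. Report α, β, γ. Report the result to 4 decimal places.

α = 2.9613, β = 1.3533, γ = -1.2825

Setting ∂/∂α … = 0 gives: 24914·α + 2386·β + 242·γ = 76697;  2386·α + 242·β + 22·γ = 7365;  242·α + 22·β + 5·γ = 740.
Inverting the 3×3 Gram matrix, [α, β, γ]ᵀ = [8804/2973, 8047/5946, -1271/991]ᵀ.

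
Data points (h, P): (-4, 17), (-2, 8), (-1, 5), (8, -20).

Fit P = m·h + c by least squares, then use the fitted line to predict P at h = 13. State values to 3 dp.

P̂ = -35.336

Compute the Gram sums: Σh·h = 85, Σh = 1, Σ1 = 4.
Moment sums: Σh·P = -249, ΣP = 10.
XᵀX·[m, c]ᵀ = XᵀP becomes [[85, 1]; [1, 4]]·[m, c]ᵀ = [-249, 10]ᵀ.
Eliminating c: 4·(row 1) − 1·(row 2) gives 339·m = 4·(-249) − 1·10 = -1006, so m = -1006/339.
Then c = (10 − 1·(-1006/339))/4 = 1099/339.
At h = 13: P̂ = (-1006/339)·(13) + (1099/339)·(1) = -3993/113.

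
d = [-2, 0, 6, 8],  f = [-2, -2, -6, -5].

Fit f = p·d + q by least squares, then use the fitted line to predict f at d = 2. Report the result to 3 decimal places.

From the data, Σd·d = 104, Σd = 12, Σ1 = 4.
Moment sums: Σd·f = -72, Σf = -15.
Eliminating q: 4·(row 1) − 12·(row 2) gives 272·p = 4·(-72) − 12·(-15) = -108, so p = -27/68.
Then q = ((-15) − 12·(-27/68))/4 = -87/34.
At d = 2: f̂ = (-27/68)·(2) + (-87/34)·(1) = -57/17.

f̂ = -3.353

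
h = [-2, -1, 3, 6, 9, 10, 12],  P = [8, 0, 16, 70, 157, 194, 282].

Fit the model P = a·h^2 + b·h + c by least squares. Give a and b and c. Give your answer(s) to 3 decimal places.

a = 1.979, b = -0.199, c = -1.114

Sums needed: Σh^2·h^2 = 38691, Σh^2·h = 3691, Σh^2 = 375, Σh·h = 375, Σh = 37, Σ1 = 7.
For AᵀP: Σh^2·P = 75421, Σh·P = 7189, ΣP = 727.
AᵀA·[a, b, c]ᵀ = AᵀP becomes [[38691, 3691, 375]; [3691, 375, 37]; [375, 37, 7]]·[a, b, c]ᵀ = [75421, 7189, 727]ᵀ.
Solving the 3×3 system (Gaussian elimination) gives a = 1445948/730601, b = -145567/730601, c = -813942/730601.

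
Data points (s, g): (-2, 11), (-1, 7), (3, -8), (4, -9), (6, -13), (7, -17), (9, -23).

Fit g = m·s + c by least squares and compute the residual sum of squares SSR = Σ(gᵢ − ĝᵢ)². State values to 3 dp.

MᵀM·[m, c]ᵀ = Mᵀg reads: 196·m + 26·c = -493;  26·m + 7·c = -52.
(Σs·s = 196, Σs = 26, Σ1 = 7, Σs·g = -493, Σg = -52.)
det = 196·7 − 26² = 696.
m = ((-493)·7 − 26·(-52))/696 = -2099/696; c = (196·(-52) − 26·(-493))/696 = 1313/348.
Residuals: 104/87, 49/232, -1897/696, -247/348, 115/87, 235/696, 257/696; SSR = 7937/696.

SSR = 11.404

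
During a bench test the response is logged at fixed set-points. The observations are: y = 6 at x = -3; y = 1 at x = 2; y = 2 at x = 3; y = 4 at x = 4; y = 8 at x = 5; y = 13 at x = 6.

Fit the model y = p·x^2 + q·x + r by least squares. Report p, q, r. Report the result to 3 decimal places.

The normal equations are: 2355·p + 413·q + 99·r = 808;  413·p + 99·q + 17·r = 124;  99·p + 17·q + 6·r = 34.
Inverting the 3×3 Gram matrix, [p, q, r]ᵀ = [889/1912, -6383/9560, -271/2390]ᵀ.

p = 0.465, q = -0.668, r = -0.113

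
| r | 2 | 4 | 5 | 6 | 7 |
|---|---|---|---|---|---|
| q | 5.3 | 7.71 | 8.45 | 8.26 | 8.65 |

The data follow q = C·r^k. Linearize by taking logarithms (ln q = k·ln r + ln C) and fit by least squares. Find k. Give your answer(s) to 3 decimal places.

With ln qᵢ as the transformed response and ln rᵢ as the regressor:
Σln r = 7.4265, Σ(ln r)² = 11.9895, Σln q = 10.1134, Σln r·ln q = 15.4039.
Equations: 11.9895·k + 7.4265·ln C = 15.4039;  7.4265·k + 5·ln C = 10.1134.
Solving (det = 4.7940): k = 0.39882, ln C = 1.43030.

k = 0.399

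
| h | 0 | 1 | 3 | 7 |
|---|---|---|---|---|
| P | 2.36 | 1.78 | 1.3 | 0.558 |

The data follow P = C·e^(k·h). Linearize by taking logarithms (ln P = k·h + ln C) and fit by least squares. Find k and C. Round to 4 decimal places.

k = -0.2012, C = 2.2975

With ln Pᵢ as the transformed response and hᵢ as the regressor:
Σh = 11.0000, Σ(h)² = 59.0000, Σln P = 1.1142, Σh·ln P = -2.7201.
Equations: 59.0000·k + 11.0000·ln C = -2.7201;  11.0000·k + 4·ln C = 1.1142.
Slope k = (n·Σh·ln P − Σh·Σln P)/(n·Σ(h)² − (Σh)²) = (4·-2.7201 − 11.0000·1.1142)/115.0000 = -0.20119; ln C = (Σln P − k·Σh)/n = 0.83184, so C = exp(0.83184) = 2.29753.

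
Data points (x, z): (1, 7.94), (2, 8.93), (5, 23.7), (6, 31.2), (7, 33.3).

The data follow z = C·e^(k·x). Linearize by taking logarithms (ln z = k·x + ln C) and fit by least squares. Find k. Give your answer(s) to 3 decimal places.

Linearized form: ln z = k·x + ln C. From the 5 transformed points,
Over the data: Σx = 21.0000, Σ(x)² = 115.0000, Σln z = 14.3728, Σx·ln z = 67.4595.
Normal system: [[115.0000, 21.0000]; [21.0000, 5]]·[k, ln C]ᵀ = [67.4595, 14.3728]ᵀ.
Solving (det = 134.0000): k = 0.26470, ln C = 1.76283.

k = 0.265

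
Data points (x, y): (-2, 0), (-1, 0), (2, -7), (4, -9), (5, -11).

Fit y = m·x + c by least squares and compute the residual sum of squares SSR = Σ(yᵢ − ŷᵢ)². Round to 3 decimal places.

Setting ∂/∂m … = 0 gives: 50·m + 8·c = -105;  8·m + 5·c = -27.
Δ = 50·5 − 8² = 186.
m = ((-105)·5 − 8·(-27))/186 = -103/62; c = (50·(-27) − 8·(-105))/186 = -85/31.
Residuals: -18/31, 67/62, -29/31, 12/31, 3/62; SSR = 157/62.

SSR = 2.532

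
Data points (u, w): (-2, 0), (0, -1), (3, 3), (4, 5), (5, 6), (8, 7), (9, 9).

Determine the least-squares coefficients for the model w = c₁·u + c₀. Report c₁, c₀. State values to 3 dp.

c₁ = 0.887, c₀ = 0.721

From the data, Σu·u = 199, Σu = 27, Σ1 = 7.
Right-hand side: Σu·w = 196, Σw = 29.
Determinant 199·7 − 27² = 664.
c₁ = (196·7 − 27·29)/664 = 589/664; c₀ = (199·29 − 27·196)/664 = 479/664.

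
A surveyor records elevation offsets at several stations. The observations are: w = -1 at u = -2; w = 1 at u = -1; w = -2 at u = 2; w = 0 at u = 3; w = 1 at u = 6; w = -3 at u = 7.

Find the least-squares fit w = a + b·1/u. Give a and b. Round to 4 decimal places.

Sums needed: Σ1 = 6, Σ1/u = -5/14, Σ1/u·1/u = 2927/1764.
And Σw = -4, Σ1/u·w = -37/21.
Normal equations: [[6, -5/14]; [-5/14, 2927/1764]]·[a, b]ᵀ = [-4, -37/21]ᵀ.
Δ = 6·(2927/1764) − (-5/14)² = 5779/588.
a = ((-4)·(2927/1764) − (-5/14)·(-37/21))/(5779/588) = -12818/17337; b = (6·(-37/21) − (-5/14)·(-4))/(5779/588) = -7056/5779.

a = -0.7393, b = -1.2210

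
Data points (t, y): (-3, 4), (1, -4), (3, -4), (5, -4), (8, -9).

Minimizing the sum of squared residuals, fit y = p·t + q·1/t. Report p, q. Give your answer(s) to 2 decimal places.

p = -0.98, q = -2.90

The normal equations are: 108·p + 5·q = -120;  5·p + (18401/14400)·q = -1031/120.
(Σt·t = 108, Σt·1/t = 5, Σ1/t·1/t = 18401/14400, Σt·y = -120, Σ1/t·y = -1031/120.)
Determinant 108·(18401/14400) − 5² = 45203/400.
p = ((-120)·(18401/14400) − 5·(-1031/120))/(45203/400) = -132460/135609; q = (108·(-1031/120) − 5·(-120))/(45203/400) = -131160/45203.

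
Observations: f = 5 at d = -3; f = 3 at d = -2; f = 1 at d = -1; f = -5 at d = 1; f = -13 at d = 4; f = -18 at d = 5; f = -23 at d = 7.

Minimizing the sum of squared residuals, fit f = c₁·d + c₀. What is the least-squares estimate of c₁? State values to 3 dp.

c₁ = -2.866

Setting ∂/∂c₁ … = 0 gives: 105·c₁ + 11·c₀ = -330;  11·c₁ + 7·c₀ = -50.
(Σd·d = 105, Σd = 11, Σ1 = 7, Σd·f = -330, Σf = -50.)
Determinant 105·7 − 11² = 614.
c₁ = ((-330)·7 − 11·(-50))/614 = -880/307; c₀ = (105·(-50) − 11·(-330))/614 = -810/307.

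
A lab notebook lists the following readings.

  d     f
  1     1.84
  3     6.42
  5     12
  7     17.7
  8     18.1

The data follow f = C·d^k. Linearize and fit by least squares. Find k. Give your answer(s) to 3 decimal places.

Linearized form: ln f = k·ln d + ln C. From the 5 transformed points,
Σln d = 6.7334, Σ(ln d)² = 11.9079, Σln f = 10.7236, Σln d·ln f = 17.6557.
Equations: 11.9079·k + 6.7334·ln C = 17.6557;  6.7334·k + 5·ln C = 10.7236.
Δ = 11.9079·5 − (6.7334)² = 14.2007; k = (17.6557·5 − 6.7334·10.7236)/14.2007 = 1.13179, ln C = (11.9079·10.7236 − 6.7334·17.6557)/14.2007 = 0.62055.

k = 1.132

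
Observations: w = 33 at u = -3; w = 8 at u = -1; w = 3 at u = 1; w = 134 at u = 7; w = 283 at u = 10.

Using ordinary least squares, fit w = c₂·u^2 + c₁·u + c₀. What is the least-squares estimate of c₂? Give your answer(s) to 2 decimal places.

The normal equations are: 12484·c₂ + 1316·c₁ + 160·c₀ = 35174;  1316·c₂ + 160·c₁ + 14·c₀ = 3664;  160·c₂ + 14·c₁ + 5·c₀ = 461.
Solving the 3×3 system (Gaussian elimination) gives c₂ = 21200/7091, c₁ = -3721/2026, c₀ = 11856/7091.

c₂ = 2.99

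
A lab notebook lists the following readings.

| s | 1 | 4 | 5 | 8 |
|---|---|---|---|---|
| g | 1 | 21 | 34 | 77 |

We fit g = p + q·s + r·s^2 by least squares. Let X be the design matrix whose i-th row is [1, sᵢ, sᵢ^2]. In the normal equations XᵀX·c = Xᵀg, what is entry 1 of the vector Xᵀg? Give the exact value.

133

Entry 1 ↔ basis 1, so (Xᵀg)_{1} = Σᵢ gᵢ = (1)·(1) + (1)·(21) + (1)·(34) + (1)·(77) = 133.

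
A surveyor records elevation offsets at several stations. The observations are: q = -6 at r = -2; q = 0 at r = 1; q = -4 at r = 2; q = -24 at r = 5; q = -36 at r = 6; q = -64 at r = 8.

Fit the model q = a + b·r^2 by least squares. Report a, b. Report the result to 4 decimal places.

a = -0.1315, b = -0.9941

Entries of MᵀM: Σ1 = 6, Σr^2 = 134, Σr^2·r^2 = 6050.
For Mᵀq: Σq = -134, Σr^2·q = -6032.
Normal equations: [[6, 134]; [134, 6050]]·[a, b]ᵀ = [-134, -6032]ᵀ.
Δ = 6·6050 − 134² = 18344.
a = ((-134)·6050 − 134·(-6032))/18344 = -603/4586; b = (6·(-6032) − 134·(-134))/18344 = -4559/4586.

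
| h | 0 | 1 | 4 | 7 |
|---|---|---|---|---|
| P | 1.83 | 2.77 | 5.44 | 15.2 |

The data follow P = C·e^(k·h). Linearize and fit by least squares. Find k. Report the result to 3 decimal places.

k = 0.291

Linearized form: ln P = k·h + ln C. From the 4 transformed points,
Σh = 12.0000, Σ(h)² = 66.0000, Σln P = 6.0382, Σh·ln P = 26.8430.
Equations: 66.0000·k + 12.0000·ln C = 26.8430;  12.0000·k + 4·ln C = 6.0382.
Δ = 66.0000·4 − (12.0000)² = 120.0000; k = (26.8430·4 − 12.0000·6.0382)/120.0000 = 0.29094, ln C = (66.0000·6.0382 − 12.0000·26.8430)/120.0000 = 0.63673.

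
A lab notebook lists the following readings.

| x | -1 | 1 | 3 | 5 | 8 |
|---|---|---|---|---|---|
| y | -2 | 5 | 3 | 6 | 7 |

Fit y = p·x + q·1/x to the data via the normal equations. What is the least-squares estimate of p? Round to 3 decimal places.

Sums needed: Σx·x = 100, Σx·1/x = 5, Σ1/x·1/x = 31201/14400.
Right-hand side: Σx·y = 102, Σ1/x·y = 403/40.
det = 100·(31201/14400) − 5² = 27601/144.
p = (102·(31201/14400) − 5·(403/40))/(27601/144) = 1228551/1380050; q = (100·(403/40) − 5·102)/(27601/144) = 71640/27601.

p = 0.890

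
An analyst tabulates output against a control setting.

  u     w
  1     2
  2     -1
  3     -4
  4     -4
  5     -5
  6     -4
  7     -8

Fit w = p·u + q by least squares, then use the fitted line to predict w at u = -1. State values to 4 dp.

ŵ = 3.1786

The normal equations are: 140·p + 28·q = -133;  28·p + 7·q = -24.
(Σu·u = 140, Σu = 28, Σ1 = 7, Σu·w = -133, Σw = -24.)
det = 140·7 − 28² = 196.
p = ((-133)·7 − 28·(-24))/196 = -37/28; q = (140·(-24) − 28·(-133))/196 = 13/7.
At u = -1: ŵ = (-37/28)·(-1) + (13/7)·(1) = 89/28.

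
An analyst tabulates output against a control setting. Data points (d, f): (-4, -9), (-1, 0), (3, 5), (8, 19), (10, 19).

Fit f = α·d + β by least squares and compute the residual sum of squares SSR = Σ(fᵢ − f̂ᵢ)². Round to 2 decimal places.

SSR = 14.89

Forming MᵀM = [[190, 16]; [16, 5]] and Mᵀf = [393, 34]ᵀ gives MᵀM·[α, β]ᵀ = Mᵀf.
Eliminating β: 5·(row 1) − 16·(row 2) gives 694·α = 5·393 − 16·34 = 1421, so α = 1421/694.
Then β = (34 − 16·(1421/694))/5 = 86/347.
Residuals: -367/347, 1249/694, -965/694, 823/347, -598/347; SSR = 10331/694.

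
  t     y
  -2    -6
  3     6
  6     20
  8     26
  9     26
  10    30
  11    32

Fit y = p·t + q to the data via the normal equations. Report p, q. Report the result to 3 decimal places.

p = 3.043, q = -0.420

The normal equations are: 415·p + 45·q = 1244;  45·p + 7·q = 134.
Δ = 415·7 − 45² = 880.
p = (1244·7 − 45·134)/880 = 1339/440; q = (415·134 − 45·1244)/880 = -37/88.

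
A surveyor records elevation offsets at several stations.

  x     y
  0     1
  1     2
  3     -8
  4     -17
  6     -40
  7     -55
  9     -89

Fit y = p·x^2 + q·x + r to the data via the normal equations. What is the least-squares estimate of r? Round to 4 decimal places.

From the data, Σx^2·x^2 = 10596, Σx^2·x = 1380, Σx^2 = 192, Σx·x = 192, Σx = 30, Σ1 = 7.
Right-hand side: Σx^2·y = -11686, Σx·y = -1516, Σy = -206.
Row-reducing yields p = -975/896, q = -1139/2688, r = 143/64.

r = 2.2344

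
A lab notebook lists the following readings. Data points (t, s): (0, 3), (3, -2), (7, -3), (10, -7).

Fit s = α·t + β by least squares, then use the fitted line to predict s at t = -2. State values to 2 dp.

Entries of MᵀM: Σt·t = 158, Σt = 20, Σ1 = 4.
Right-hand side: Σt·s = -97, Σs = -9.
MᵀM·[α, β]ᵀ = Mᵀs becomes [[158, 20]; [20, 4]]·[α, β]ᵀ = [-97, -9]ᵀ.
Δ = 158·4 − 20² = 232.
α = ((-97)·4 − 20·(-9))/232 = -26/29; β = (158·(-9) − 20·(-97))/232 = 259/116.
At t = -2: ŝ = (-26/29)·(-2) + (259/116)·(1) = 467/116.

ŝ = 4.03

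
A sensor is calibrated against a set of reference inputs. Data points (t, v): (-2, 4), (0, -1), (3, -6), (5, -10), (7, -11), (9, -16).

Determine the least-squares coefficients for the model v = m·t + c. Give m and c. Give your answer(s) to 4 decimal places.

m = -1.7214, c = -0.3550

The normal equations are: 168·m + 22·c = -297;  22·m + 6·c = -40.
Eliminating c: 6·(row 1) − 22·(row 2) gives 524·m = 6·(-297) − 22·(-40) = -902, so m = -451/262.
Then c = ((-40) − 22·(-451/262))/6 = -93/262.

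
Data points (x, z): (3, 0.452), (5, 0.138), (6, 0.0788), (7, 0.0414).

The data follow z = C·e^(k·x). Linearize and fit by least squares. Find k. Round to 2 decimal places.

k = -0.59

Linearized form: ln z = k·x + ln C. From the 4 transformed points,
Over the data: Σx = 21.0000, Σ(x)² = 119.0000, Σln z = -8.4999, Σx·ln z = -49.8211.
Normal system: [[119.0000, 21.0000]; [21.0000, 4]]·[k, ln C]ᵀ = [-49.8211, -8.4999]ᵀ.
Solving (det = 35.0000): k = -0.59391, ln C = 0.99303.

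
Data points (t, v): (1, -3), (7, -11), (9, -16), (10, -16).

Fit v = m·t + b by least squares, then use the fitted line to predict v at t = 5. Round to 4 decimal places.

v̂ = -8.8615

From the data, Σt·t = 231, Σt = 27, Σ1 = 4.
Right-hand side: Σt·v = -384, Σv = -46.
AᵀA·[m, b]ᵀ = Aᵀv becomes [[231, 27]; [27, 4]]·[m, b]ᵀ = [-384, -46]ᵀ.
Determinant 231·4 − 27² = 195.
m = ((-384)·4 − 27·(-46))/195 = -98/65; b = (231·(-46) − 27·(-384))/195 = -86/65.
At t = 5: v̂ = (-98/65)·(5) + (-86/65)·(1) = -576/65.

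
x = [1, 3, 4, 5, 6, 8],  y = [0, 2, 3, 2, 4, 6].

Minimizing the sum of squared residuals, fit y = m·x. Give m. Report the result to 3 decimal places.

Entries of MᵀM: Σx·x = 151.
For Mᵀy: Σx·y = 100.
Hence m = 100 / 151 ≈ 0.662252.

m = 0.662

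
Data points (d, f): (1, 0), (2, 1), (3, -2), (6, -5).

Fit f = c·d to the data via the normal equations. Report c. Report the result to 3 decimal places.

Forming AᵀA = [[50]] and Aᵀf = [-34]ᵀ gives AᵀA·[c]ᵀ = Aᵀf.
c = (-34)/50 = -0.68.

c = -0.680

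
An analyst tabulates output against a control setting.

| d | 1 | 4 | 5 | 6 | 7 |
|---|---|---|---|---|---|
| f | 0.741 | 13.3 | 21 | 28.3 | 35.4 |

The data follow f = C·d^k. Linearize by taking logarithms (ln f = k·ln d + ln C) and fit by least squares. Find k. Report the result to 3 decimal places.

k = 2.020

Let Y = ln f. Fitting Y = k·ln d + ln C by least squares:
Σln d = 6.7334, Σ(ln d)² = 11.5091, Σln f = 12.2421, Σln d·ln f = 21.4175.
Normal system: [[11.5091, 6.7334]; [6.7334, 5]]·[k, ln C]ᵀ = [21.4175, 12.2421]ᵀ.
Δ = 11.5091·5 − (6.7334)² = 12.2067; k = (21.4175·5 − 6.7334·12.2421)/12.2067 = 2.01991, ln C = (11.5091·12.2421 − 6.7334·21.4175)/12.2067 = -0.27176.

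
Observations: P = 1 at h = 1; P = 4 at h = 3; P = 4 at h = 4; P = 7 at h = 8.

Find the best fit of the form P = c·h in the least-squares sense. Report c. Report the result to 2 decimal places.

c = 0.94

Normal-equation sums: Σh·h = 90.
And Σh·P = 85.
So XᵀX·[c]ᵀ = XᵀP: [[90]]·[c]ᵀ = [85]ᵀ.
Hence c = 85 / 90 ≈ 0.944444.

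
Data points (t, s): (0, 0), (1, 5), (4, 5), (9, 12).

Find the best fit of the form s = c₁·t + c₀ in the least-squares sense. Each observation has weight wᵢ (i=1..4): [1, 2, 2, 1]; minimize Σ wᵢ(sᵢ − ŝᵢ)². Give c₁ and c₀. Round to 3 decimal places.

Forming AᵀWA = [[115, 19]; [19, 6]] and AᵀWs = [158, 32]ᵀ gives AᵀWA·[c₁, c₀]ᵀ = AᵀWs.
Determinant 115·6 − 19² = 329.
c₁ = (158·6 − 19·32)/329 = 340/329; c₀ = (115·32 − 19·158)/329 = 678/329.

c₁ = 1.033, c₀ = 2.061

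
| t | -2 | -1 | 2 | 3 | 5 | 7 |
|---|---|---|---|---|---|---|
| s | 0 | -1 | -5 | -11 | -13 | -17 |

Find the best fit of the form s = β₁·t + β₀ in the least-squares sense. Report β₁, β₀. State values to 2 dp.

The normal system XᵀX·[β₁, β₀]ᵀ = Xᵀs is [[92, 14]; [14, 6]]·[β₁, β₀]ᵀ = [-226, -47]ᵀ.
det = 92·6 − 14² = 356.
β₁ = ((-226)·6 − 14·(-47))/356 = -349/178; β₀ = (92·(-47) − 14·(-226))/356 = -290/89.

β₁ = -1.96, β₀ = -3.26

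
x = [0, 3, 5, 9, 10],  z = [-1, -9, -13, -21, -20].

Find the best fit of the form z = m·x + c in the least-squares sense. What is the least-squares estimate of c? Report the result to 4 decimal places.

c = -2.2341

The normal equations are: 215·m + 27·c = -481;  27·m + 5·c = -64.
(Σx·x = 215, Σx = 27, Σ1 = 5, Σx·z = -481, Σz = -64.)
Eliminating c: 5·(row 1) − 27·(row 2) gives 346·m = 5·(-481) − 27·(-64) = -677, so m = -677/346.
Then c = ((-64) − 27·(-677/346))/5 = -773/346.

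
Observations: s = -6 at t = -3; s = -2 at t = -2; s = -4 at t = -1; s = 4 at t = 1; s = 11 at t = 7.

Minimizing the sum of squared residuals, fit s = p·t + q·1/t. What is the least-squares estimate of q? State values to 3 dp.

With design matrix A, AᵀA = [[64, 5]; [5, 4201/1764]] and Aᵀs = [107, 88/7]ᵀ.
det = 64·(4201/1764) − 5² = 56191/441.
p = (107·(4201/1764) − 5·(88/7))/(56191/441) = 338627/224764; q = (64·(88/7) − 5·107)/(56191/441) = 118881/56191.

q = 2.116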